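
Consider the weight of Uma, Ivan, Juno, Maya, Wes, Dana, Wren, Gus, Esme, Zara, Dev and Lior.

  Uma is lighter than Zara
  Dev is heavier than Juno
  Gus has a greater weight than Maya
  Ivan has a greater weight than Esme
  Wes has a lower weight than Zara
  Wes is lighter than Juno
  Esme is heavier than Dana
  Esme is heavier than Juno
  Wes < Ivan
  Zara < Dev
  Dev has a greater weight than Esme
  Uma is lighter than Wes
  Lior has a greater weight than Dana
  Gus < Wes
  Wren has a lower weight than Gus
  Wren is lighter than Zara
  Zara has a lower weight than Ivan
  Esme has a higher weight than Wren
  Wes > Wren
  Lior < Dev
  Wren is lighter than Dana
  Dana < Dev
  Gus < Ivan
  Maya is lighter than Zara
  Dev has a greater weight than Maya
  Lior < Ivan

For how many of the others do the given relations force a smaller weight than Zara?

5

The elements the relations force below Zara are Wren, Uma, Maya, Gus, Wes — no chain reaches any other.
That is 5.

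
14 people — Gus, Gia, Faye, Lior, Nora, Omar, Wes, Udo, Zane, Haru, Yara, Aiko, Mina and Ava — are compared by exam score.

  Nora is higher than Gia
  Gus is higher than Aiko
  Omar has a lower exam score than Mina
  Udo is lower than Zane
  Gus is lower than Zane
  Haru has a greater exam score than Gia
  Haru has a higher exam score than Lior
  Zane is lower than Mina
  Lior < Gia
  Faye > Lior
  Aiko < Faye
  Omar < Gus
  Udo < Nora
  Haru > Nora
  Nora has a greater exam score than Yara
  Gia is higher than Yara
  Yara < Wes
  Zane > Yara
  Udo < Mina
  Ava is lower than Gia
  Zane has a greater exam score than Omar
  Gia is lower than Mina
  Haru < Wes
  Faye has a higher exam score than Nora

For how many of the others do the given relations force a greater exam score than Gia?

5

Directly above Gia: Nora, Haru, Mina.
One step further: Wes, Faye (5 so far).
No other element is forced above Gia by the given relations, so the count is 5.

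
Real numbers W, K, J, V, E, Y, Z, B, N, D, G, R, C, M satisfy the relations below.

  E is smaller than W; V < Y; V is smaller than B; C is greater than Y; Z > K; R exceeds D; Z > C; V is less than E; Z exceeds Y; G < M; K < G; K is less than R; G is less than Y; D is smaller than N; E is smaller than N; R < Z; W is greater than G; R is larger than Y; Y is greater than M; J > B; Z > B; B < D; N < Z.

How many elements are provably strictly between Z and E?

Chaining upward from E reaches: W, N.
Chaining downward from Z reaches: K, G, V, M, Y, B, C, D, R, N.
Strictly between E and Z are those in both lists: N — 1 element.

1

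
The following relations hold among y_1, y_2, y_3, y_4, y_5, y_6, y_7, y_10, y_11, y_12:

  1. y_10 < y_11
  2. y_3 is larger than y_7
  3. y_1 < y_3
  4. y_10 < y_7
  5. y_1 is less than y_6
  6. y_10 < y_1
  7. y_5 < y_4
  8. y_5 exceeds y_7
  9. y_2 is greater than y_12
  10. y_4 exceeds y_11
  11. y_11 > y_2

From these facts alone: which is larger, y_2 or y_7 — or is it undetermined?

undetermined

Following every chain through y_7: above y_7 we get y_5, y_3, y_4; below y_7 we get y_10.
y_2 is not reached, and no chain runs the other way from y_2 to y_7.
So the given relations leave the order of y_7 and y_2 undetermined.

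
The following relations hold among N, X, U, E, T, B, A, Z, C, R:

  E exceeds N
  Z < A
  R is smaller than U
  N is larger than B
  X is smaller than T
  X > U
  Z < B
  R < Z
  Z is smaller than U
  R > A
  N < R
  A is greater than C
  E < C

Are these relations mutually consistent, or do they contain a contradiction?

Chaining the given relations yields Z < B < N < E < C < A < R, so Z < R. But one relation states R < Z. These cannot both hold.

inconsistent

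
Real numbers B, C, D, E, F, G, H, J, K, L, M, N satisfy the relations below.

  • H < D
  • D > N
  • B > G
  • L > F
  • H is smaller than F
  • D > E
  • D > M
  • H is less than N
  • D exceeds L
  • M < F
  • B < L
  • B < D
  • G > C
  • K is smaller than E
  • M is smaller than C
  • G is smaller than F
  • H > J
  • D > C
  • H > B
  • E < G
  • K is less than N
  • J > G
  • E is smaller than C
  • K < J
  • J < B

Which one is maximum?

M is not greatest since M < F; K is not greatest since K < E; E is not greatest since E < D; C is not greatest since C < G; G is not greatest since G < B; J is not greatest since J < H; B is not greatest since B < D; H is not greatest since H < N; F is not greatest since F < L; L is not greatest since L < D; N is not greatest since N < D.
Only D has nothing above it, so D is the maximum.

D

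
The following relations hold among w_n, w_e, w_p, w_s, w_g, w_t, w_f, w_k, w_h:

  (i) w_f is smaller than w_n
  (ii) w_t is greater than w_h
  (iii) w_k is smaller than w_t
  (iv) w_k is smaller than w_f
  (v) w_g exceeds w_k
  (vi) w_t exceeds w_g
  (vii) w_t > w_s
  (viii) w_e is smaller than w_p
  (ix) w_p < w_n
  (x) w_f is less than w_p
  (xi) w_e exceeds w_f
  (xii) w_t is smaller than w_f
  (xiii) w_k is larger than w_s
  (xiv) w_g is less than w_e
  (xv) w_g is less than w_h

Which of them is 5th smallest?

w_t

Chaining the given pairs: w_s < w_k < w_g < w_h < w_t < w_f < w_e < w_p < w_n.
The 5th smallest is w_t.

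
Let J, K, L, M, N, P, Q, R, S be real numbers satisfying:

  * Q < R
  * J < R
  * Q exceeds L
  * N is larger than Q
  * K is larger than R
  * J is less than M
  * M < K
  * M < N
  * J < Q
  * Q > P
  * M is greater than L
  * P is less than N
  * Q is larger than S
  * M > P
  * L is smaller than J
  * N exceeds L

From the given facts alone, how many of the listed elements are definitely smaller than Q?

4

The elements the relations force below Q are L, S, J, P — no chain reaches any other.
That is 4.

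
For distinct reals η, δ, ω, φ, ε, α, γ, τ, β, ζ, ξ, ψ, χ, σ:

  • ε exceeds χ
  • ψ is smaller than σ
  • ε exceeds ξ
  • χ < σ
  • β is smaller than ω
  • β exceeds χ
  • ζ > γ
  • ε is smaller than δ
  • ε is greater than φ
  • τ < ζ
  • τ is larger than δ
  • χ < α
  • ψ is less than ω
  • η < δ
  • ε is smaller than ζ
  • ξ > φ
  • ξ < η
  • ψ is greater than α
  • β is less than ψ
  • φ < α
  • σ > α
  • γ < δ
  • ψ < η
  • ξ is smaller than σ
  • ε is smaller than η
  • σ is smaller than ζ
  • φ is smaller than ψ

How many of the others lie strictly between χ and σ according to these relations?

3

Chaining upward from χ reaches: α, β, ψ, ε, η, δ, ω, τ, ζ.
Chaining downward from σ reaches: φ, ξ, α, β, ψ.
Strictly between χ and σ are those in both lists: α, β, ψ — 3 elements.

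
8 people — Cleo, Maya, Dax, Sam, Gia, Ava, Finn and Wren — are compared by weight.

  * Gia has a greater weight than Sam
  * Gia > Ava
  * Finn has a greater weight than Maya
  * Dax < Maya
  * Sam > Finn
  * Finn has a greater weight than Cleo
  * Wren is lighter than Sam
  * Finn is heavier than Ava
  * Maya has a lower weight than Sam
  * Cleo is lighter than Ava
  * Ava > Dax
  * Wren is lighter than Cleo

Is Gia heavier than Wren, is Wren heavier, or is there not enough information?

The relevant relations are Wren < Cleo; Cleo < Ava; Ava < Finn; Finn < Sam; Sam < Gia.
Chaining these gives Wren < Cleo < Ava < Finn < Sam < Gia.
So Gia is heavier.

Gia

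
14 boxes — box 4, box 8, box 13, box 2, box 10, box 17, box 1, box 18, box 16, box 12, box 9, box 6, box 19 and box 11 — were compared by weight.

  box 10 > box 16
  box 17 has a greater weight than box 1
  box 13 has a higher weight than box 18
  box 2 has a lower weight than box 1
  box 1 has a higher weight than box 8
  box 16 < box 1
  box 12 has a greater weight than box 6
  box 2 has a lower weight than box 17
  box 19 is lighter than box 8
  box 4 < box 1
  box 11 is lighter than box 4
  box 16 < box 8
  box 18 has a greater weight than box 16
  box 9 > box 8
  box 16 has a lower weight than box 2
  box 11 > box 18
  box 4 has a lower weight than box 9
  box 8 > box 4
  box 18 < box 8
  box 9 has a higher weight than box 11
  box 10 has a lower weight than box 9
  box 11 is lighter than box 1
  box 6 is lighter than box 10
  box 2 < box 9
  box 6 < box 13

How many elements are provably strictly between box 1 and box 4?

The relations place box 4 below box 1. An element lies strictly between them when it is forced above box 4 and also forced below box 1.
Above box 4: {box 8, box 9, box 17}. Below box 1: {box 16, box 18, box 11, box 19, box 2, box 8}.
Intersection: {box 8} — 1.

1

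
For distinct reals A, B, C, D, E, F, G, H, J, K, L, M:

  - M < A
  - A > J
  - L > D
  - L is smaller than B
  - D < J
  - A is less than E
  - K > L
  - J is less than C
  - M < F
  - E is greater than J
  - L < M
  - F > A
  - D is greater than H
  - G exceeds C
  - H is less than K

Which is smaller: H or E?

Following the relations from H: H < D < L < M < A < E.
So H < E; H is the smaller of the two.

H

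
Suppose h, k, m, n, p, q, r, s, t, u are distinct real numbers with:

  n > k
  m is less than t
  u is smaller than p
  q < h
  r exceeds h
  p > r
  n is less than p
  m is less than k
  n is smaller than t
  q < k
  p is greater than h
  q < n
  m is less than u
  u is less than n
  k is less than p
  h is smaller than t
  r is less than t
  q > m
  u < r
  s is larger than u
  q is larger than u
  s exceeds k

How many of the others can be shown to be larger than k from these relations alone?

4

From k the given relations immediately reach s, n, p.
From those, t — 4 in total.
Nothing else is reachable above k; 4 in all.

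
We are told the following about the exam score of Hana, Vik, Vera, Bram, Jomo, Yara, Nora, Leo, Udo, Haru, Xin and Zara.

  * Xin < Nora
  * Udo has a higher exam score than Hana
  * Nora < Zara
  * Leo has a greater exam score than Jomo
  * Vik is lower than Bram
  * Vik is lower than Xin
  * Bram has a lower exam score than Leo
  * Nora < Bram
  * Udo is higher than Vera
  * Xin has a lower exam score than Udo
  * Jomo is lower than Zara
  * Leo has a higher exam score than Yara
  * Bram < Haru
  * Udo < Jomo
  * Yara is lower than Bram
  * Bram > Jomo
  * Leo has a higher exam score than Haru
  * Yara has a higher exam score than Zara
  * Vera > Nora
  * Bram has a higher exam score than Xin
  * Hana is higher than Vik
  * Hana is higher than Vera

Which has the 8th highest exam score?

Hana

The consecutive relations fix a unique order: Vik < Xin < Nora < Vera < Hana < Udo < Jomo < Zara < Yara < Bram < Haru < Leo.
The 8th largest is Hana.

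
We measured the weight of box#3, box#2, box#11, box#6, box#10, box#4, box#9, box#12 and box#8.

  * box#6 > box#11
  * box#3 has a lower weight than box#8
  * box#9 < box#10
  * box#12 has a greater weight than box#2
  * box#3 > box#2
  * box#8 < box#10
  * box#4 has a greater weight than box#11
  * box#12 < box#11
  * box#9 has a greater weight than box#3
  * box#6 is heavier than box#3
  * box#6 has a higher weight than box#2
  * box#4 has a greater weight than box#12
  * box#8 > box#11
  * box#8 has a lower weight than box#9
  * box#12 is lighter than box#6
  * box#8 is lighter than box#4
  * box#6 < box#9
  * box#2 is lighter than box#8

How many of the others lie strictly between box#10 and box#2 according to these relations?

Chaining upward from box#2 reaches: box#12, box#11, box#3, box#8, box#6, box#9, box#4.
Chaining downward from box#10 reaches: box#12, box#11, box#3, box#8, box#6, box#9.
Strictly between box#2 and box#10 are those in both lists: box#12, box#11, box#3, box#8, box#6, box#9 — 6 elements.

6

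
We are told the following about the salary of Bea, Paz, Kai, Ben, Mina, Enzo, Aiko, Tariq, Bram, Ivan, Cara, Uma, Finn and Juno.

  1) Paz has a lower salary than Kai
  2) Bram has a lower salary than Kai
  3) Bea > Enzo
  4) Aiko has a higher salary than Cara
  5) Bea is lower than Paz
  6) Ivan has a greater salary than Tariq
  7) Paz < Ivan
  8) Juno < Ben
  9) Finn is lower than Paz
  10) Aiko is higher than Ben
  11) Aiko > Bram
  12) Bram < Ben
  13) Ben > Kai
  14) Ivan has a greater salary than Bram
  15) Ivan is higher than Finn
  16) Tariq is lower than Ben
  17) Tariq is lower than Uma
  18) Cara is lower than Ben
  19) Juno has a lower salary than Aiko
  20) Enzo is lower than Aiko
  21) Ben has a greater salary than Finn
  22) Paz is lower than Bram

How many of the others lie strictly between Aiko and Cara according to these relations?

Chaining upward from Cara reaches: Ben.
Chaining downward from Aiko reaches: Enzo, Finn, Bea, Juno, Paz, Tariq, Bram, Kai, Ben.
Strictly between Cara and Aiko are those in both lists: Ben — 1 element.

1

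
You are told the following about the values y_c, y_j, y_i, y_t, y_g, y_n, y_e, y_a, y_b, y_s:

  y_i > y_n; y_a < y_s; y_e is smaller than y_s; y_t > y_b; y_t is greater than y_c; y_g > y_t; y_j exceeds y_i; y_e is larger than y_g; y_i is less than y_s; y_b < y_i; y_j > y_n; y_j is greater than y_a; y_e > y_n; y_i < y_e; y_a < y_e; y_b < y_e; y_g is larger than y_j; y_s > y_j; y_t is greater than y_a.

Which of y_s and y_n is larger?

y_n < y_i and y_i < y_j give y_n < y_j.
Then y_j < y_g extends the chain to y_g.
Then y_g < y_e extends the chain to y_e.
Then y_e < y_s extends the chain to y_s.
So y_n < y_s; y_s is the larger of the two.

y_s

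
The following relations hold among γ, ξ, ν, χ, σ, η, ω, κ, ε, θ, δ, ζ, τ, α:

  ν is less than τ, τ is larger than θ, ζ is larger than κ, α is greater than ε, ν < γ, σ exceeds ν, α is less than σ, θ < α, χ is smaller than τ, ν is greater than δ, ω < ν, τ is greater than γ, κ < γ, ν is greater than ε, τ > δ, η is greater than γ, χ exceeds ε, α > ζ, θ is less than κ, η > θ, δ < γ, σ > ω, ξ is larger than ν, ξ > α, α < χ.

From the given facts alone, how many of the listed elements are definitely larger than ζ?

Directly above ζ: α.
One step further: χ, ξ, σ (4 so far).
One step further: τ (5 so far).
Nothing else is reachable above ζ; 5 in all.

5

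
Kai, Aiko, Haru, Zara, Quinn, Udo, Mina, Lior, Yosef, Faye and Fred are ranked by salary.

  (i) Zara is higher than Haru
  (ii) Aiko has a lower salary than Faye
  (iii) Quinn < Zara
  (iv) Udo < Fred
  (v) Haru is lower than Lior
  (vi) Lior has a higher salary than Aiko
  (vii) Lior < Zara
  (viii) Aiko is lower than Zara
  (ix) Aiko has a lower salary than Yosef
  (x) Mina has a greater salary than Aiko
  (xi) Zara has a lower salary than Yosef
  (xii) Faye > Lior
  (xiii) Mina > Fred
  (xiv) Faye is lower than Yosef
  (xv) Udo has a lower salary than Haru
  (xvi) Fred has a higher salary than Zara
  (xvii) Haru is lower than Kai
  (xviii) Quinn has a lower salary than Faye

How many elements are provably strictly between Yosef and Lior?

2

Chaining upward from Lior reaches: Faye, Zara, Fred, Mina.
Chaining downward from Yosef reaches: Udo, Aiko, Quinn, Haru, Faye, Zara.
Strictly between Lior and Yosef are those in both lists: Faye, Zara — 2 elements.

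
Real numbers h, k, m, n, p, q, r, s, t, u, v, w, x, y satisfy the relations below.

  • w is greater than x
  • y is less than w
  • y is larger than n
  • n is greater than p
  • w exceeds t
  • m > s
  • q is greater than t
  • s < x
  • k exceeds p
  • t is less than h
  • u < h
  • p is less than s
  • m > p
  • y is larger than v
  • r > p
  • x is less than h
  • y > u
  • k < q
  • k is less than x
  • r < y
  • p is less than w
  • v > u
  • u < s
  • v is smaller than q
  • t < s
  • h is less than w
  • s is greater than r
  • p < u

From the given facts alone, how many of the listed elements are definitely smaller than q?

The elements the relations force below q are p, u, t, v, k — no chain reaches any other.
That is 5.

5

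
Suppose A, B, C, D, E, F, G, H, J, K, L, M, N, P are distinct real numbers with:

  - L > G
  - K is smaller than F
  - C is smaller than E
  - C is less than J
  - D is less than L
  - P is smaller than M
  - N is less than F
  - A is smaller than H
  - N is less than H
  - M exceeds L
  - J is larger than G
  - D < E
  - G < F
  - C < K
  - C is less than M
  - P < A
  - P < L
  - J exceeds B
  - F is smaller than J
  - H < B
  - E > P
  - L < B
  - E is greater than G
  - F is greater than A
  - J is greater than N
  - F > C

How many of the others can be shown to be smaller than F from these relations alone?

The elements the relations force below F are G, P, N, A, C, K — no chain reaches any other.
That is 6.

6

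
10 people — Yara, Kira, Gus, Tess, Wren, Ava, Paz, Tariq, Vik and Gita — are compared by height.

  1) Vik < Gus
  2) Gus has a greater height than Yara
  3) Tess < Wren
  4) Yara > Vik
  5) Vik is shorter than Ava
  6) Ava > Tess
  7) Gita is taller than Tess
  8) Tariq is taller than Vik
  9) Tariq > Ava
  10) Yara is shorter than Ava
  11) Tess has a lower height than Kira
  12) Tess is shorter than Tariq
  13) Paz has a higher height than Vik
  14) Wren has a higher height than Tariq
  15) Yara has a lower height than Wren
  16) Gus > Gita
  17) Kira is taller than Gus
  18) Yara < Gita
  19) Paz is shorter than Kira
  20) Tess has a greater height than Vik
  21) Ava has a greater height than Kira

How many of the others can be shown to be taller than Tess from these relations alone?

From Tess the given relations immediately reach Gita, Kira, Ava, Tariq, Wren.
From those, Gus — 6 in total.
Nothing else is reachable above Tess; 6 in all.

6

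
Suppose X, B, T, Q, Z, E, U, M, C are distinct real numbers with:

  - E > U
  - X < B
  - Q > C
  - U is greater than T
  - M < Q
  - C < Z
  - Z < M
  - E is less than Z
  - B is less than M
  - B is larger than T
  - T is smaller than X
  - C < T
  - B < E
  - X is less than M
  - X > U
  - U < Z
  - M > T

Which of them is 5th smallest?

B

Chaining the given pairs: C < T < U < X < B < E < Z < M < Q.
The 5th smallest is B.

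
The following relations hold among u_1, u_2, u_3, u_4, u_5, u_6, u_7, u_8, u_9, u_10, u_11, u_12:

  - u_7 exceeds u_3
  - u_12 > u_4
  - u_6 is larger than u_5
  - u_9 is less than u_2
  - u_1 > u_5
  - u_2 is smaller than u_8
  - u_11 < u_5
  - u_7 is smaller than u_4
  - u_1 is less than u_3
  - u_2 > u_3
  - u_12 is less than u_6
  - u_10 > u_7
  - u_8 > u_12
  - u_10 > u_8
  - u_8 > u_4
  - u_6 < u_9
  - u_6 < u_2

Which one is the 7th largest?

The consecutive relations fix a unique order: u_11 < u_5 < u_1 < u_3 < u_7 < u_4 < u_12 < u_6 < u_9 < u_2 < u_8 < u_10.
The 7th largest is u_4.

u_4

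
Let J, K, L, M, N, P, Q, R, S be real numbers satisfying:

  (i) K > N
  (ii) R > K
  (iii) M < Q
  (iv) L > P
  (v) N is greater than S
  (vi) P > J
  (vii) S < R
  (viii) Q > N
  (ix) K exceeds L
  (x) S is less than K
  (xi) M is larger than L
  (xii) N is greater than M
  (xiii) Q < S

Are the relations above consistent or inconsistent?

Chaining the given relations yields Q < S < N, so Q < N. But one relation states N < Q. These cannot both hold.

inconsistent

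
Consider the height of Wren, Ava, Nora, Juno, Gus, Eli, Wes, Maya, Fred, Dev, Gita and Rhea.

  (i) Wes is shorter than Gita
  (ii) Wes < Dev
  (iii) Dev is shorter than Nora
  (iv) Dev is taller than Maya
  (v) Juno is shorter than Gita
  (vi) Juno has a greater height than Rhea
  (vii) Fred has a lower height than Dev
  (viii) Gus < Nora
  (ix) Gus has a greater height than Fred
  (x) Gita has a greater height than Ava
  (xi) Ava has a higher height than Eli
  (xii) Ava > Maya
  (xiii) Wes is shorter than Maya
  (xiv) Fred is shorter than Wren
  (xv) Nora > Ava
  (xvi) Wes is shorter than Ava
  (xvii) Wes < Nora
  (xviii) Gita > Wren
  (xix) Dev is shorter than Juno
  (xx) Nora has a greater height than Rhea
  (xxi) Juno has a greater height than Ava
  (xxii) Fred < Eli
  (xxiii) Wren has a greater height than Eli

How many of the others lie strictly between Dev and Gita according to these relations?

1

The relations place Dev below Gita. An element lies strictly between them when it is forced above Dev and also forced below Gita.
Above Dev: {Juno, Nora}. Below Gita: {Rhea, Wes, Maya, Fred, Eli, Ava, Juno, Wren}.
Intersection: {Juno} — 1.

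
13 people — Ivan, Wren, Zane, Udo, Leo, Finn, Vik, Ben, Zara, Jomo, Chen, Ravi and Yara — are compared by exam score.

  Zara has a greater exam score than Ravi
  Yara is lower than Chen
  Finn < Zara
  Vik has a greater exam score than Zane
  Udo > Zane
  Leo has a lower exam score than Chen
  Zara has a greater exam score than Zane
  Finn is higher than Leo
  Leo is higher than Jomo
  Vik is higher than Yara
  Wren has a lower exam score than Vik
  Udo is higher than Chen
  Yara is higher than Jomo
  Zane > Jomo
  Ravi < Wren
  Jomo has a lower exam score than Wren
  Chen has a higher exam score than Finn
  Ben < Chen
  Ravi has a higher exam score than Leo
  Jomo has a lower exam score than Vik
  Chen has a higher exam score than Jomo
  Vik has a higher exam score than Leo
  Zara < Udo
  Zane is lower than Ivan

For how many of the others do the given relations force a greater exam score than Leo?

Directly above Leo: Finn, Ravi, Chen, Vik.
One step further: Zara, Wren, Udo (7 so far).
Nothing else is reachable above Leo; 7 in all.

7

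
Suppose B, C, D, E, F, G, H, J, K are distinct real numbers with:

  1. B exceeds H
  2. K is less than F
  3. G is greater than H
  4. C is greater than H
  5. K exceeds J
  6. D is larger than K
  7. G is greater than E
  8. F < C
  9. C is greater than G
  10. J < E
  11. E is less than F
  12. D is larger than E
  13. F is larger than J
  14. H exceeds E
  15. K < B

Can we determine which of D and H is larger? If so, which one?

undetermined

Following every chain through H: above H we get G, C, B; below H we get J, E.
D is not reached, and no chain runs the other way from D to H.
So the given relations leave the order of H and D undetermined.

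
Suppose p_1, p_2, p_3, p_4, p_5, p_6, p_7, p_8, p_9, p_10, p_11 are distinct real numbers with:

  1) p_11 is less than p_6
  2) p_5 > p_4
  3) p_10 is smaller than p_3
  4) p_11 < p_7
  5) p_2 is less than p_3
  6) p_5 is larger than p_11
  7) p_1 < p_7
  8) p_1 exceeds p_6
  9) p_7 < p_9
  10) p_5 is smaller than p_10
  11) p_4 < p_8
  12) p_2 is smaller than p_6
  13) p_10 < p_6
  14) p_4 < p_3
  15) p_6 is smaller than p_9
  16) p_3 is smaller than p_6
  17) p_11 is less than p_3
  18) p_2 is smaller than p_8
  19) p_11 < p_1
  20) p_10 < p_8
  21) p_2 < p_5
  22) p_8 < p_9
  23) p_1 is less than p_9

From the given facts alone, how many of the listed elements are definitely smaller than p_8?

From p_8 the given relations immediately reach p_4, p_2, p_10.
From those, p_5 — 4 in total.
From those, p_11 — 5 in total.
No other element is forced below p_8 by the given relations, so the count is 5.

5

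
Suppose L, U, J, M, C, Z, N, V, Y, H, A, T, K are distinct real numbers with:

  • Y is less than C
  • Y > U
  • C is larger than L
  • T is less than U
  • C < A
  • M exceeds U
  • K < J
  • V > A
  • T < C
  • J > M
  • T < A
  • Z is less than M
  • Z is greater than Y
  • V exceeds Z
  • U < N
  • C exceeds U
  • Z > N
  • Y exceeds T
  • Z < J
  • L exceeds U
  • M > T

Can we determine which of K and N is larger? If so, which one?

undetermined

Following every chain through K: above K we get J.
N is not reached, and no chain runs the other way from N to K.
So the given relations leave the order of K and N undetermined.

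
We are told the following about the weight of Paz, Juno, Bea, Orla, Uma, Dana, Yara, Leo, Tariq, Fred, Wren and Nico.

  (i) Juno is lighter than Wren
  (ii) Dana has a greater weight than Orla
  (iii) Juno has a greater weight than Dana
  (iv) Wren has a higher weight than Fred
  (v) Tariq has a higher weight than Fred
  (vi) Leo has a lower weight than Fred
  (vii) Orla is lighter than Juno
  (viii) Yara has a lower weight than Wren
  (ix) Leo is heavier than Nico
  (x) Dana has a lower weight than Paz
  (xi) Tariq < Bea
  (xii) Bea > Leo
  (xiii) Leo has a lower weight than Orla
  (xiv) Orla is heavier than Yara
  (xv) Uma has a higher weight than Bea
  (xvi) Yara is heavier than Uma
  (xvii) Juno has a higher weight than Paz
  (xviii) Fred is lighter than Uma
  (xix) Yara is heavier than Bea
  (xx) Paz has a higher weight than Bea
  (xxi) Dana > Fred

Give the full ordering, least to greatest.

Nico < Leo < Fred < Tariq < Bea < Uma < Yara < Orla < Dana < Paz < Juno < Wren

Nothing is placed below Nico, so it is least; from there Nico < Leo; Leo < Fred; Fred < Tariq; Tariq < Bea; Bea < Uma; Uma < Yara; Yara < Orla; Orla < Dana; Dana < Paz; Paz < Juno; Juno < Wren, each given directly.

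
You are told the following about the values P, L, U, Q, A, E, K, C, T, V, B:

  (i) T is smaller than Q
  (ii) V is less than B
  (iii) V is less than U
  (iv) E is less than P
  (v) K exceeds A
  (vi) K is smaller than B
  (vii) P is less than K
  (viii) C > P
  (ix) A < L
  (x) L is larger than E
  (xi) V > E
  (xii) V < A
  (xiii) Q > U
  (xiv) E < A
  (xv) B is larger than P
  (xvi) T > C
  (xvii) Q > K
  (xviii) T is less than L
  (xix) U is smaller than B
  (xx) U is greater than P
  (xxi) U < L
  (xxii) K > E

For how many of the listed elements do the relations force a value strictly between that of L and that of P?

Chaining upward from P reaches: C, T, K, U, Q, B.
Chaining downward from L reaches: E, C, V, T, A, U.
Strictly between P and L are those in both lists: C, T, U — 3 elements.

3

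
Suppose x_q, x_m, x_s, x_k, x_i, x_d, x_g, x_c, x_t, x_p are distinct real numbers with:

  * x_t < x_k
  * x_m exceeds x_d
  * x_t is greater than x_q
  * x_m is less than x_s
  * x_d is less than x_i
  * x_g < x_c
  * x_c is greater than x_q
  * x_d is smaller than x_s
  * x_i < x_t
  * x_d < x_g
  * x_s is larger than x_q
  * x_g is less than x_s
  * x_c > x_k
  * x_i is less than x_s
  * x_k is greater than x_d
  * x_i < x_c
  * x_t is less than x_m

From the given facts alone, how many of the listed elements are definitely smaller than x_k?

4

The elements the relations force below x_k are x_d, x_i, x_q, x_t — no chain reaches any other.
That is 4.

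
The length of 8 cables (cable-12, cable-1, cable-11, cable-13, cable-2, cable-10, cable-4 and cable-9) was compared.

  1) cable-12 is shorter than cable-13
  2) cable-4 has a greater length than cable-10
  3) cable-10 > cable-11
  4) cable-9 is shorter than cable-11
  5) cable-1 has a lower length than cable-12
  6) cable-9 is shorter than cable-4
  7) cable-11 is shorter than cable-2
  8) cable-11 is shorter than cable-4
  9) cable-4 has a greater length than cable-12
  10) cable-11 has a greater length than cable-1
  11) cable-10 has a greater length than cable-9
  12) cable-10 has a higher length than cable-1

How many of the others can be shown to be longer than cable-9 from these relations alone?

4

From cable-9 the given relations immediately reach cable-11, cable-10, cable-4.
From those, cable-2 — 4 in total.
No other element is forced above cable-9 by the given relations, so the count is 4.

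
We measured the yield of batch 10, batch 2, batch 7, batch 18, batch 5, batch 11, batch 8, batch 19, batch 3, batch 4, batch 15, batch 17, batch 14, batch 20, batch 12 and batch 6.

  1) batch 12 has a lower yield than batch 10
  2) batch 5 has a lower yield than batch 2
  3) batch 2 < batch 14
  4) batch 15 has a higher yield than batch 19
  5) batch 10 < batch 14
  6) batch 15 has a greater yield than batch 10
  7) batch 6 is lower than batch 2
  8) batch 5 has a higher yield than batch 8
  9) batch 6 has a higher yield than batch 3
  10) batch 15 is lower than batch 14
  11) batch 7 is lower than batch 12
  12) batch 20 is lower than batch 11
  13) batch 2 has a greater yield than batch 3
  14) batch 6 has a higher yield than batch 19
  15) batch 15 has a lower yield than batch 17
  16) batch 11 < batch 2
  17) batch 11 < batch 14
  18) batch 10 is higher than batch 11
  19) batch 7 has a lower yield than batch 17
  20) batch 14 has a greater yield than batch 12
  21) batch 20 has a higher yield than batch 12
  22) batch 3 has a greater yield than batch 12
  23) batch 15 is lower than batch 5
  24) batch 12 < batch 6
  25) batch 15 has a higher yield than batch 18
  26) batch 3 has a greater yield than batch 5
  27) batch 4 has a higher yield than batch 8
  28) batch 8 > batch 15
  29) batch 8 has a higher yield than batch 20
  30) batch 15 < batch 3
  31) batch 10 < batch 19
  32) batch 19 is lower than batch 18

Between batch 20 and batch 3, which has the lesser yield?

batch 20

Chaining the given relations: batch 20 < batch 11 < batch 10 < batch 19 < batch 18 < batch 15 < batch 8 < batch 5 < batch 3.
So batch 20 < batch 3; batch 20 is the lower of the two.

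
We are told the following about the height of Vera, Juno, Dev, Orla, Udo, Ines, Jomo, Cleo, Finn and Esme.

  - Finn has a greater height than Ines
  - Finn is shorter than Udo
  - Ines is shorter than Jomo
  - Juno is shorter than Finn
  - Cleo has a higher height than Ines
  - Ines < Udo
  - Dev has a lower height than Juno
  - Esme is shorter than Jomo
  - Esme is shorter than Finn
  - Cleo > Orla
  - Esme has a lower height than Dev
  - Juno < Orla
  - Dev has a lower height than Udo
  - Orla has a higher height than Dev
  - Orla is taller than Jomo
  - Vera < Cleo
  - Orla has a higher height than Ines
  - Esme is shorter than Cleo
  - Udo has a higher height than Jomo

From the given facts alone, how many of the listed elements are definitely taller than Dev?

5

The elements the relations force above Dev are Juno, Orla, Finn, Cleo, Udo — no chain reaches any other.
That is 5.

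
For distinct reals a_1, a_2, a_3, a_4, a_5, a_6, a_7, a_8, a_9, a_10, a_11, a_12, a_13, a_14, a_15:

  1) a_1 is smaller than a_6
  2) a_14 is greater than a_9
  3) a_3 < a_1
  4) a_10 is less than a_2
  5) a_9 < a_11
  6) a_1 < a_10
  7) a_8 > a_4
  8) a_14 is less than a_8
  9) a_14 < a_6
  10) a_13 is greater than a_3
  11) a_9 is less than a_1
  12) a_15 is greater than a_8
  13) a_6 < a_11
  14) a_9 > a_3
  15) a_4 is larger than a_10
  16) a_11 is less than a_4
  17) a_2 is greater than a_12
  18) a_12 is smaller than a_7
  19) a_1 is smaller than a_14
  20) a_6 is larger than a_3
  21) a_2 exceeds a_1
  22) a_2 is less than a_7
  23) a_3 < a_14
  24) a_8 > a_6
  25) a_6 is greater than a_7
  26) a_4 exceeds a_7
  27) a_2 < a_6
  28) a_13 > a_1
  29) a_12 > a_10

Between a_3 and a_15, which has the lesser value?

a_3

a_3 < a_9 and a_9 < a_1 give a_3 < a_1.
With a_1 < a_10: a_3 < a_9 < a_1 < a_10.
Then a_10 < a_2 extends the chain to a_2.
Then a_2 < a_7 extends the chain to a_7.
Then a_7 < a_6 extends the chain to a_6.
Then a_6 < a_11 extends the chain to a_11.
With a_11 < a_4: a_3 < a_9 < a_1 < a_10 < a_2 < a_7 < a_6 < a_11 < a_4.
Then a_4 < a_8 extends the chain to a_8.
Then a_8 < a_15 extends the chain to a_15.
So a_3 < a_15; a_3 is the smaller of the two.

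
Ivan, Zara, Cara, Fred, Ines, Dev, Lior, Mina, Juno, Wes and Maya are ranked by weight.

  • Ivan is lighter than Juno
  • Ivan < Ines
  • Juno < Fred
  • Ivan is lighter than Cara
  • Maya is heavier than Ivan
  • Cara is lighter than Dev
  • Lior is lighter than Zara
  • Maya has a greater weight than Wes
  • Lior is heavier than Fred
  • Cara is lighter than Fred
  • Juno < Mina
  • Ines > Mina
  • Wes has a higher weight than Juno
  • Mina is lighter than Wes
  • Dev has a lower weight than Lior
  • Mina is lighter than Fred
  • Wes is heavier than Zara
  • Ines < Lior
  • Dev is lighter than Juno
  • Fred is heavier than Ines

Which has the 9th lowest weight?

Zara

Chaining the given pairs: Ivan < Cara < Dev < Juno < Mina < Ines < Fred < Lior < Zara < Wes < Maya.
The 9th smallest is Zara.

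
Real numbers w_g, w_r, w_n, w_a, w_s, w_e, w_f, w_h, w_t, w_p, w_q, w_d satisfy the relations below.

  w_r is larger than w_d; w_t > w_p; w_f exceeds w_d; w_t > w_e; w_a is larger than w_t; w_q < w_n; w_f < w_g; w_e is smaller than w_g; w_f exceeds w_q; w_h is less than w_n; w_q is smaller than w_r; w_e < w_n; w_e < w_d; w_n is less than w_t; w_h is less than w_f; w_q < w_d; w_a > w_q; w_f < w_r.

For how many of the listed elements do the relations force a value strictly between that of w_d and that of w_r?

1

The relations place w_d below w_r. An element lies strictly between them when it is forced above w_d and also forced below w_r.
Above w_d: {w_f, w_g}. Below w_r: {w_h, w_e, w_q, w_f}.
Intersection: {w_f} — 1.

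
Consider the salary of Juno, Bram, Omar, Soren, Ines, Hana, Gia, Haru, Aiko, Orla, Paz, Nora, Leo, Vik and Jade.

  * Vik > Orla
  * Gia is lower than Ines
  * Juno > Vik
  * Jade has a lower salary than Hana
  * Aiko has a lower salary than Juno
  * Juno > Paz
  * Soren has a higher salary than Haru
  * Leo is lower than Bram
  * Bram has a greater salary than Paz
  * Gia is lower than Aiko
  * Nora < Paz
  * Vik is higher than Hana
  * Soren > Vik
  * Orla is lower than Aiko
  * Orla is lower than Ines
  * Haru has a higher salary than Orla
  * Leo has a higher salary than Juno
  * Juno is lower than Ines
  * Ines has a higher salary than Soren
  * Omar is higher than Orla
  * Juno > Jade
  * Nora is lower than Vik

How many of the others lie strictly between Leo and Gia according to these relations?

Chaining upward from Gia reaches: Aiko, Juno, Bram, Ines.
Chaining downward from Leo reaches: Orla, Nora, Jade, Hana, Vik, Paz, Aiko, Juno.
Strictly between Gia and Leo are those in both lists: Aiko, Juno — 2 elements.

2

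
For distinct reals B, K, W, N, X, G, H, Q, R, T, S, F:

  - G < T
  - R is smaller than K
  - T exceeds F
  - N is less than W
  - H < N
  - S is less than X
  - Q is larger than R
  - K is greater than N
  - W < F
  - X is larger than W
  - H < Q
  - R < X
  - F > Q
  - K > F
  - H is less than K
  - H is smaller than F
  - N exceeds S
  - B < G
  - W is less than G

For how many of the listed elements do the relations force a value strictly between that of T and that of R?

2

The relations place R below T. An element lies strictly between them when it is forced above R and also forced below T.
Above R: {Q, F, X, K}. Below T: {B, H, S, N, W, Q, F, G}.
Intersection: {Q, F} — 2.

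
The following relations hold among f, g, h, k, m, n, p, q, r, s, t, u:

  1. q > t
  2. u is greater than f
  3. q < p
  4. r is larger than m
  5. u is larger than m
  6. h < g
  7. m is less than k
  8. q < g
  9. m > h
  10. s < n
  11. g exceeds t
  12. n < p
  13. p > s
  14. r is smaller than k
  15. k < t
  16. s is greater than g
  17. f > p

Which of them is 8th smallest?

s

Chaining the given pairs: h < m < r < k < t < q < g < s < n < p < f < u.
The 8th smallest is s.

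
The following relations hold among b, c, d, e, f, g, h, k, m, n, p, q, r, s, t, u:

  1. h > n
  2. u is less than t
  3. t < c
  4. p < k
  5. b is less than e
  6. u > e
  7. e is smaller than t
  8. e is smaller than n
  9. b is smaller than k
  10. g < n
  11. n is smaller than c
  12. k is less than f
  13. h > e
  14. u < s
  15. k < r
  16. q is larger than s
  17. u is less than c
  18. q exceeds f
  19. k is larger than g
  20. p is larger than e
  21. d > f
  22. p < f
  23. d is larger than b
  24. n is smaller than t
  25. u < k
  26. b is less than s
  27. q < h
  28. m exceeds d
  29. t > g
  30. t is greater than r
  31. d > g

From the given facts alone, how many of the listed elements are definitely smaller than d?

Directly below d: b, g, f.
One step further: p, k (5 so far).
One step further: e, u (7 so far).
Nothing else is reachable below d; 7 in all.

7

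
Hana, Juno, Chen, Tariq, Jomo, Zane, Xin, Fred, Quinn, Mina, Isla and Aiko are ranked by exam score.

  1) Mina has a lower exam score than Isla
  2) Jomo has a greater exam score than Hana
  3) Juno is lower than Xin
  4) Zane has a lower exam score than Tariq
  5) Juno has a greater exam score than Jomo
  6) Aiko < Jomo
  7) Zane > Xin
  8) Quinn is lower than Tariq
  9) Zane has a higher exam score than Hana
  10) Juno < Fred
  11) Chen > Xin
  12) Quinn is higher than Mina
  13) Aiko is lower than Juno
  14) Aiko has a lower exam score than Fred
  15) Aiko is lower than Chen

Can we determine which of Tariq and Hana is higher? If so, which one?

Tariq

Hana < Jomo < Juno < Xin < Zane < Tariq, by transitivity through Jomo, Juno, Xin, Zane.
So Tariq is higher.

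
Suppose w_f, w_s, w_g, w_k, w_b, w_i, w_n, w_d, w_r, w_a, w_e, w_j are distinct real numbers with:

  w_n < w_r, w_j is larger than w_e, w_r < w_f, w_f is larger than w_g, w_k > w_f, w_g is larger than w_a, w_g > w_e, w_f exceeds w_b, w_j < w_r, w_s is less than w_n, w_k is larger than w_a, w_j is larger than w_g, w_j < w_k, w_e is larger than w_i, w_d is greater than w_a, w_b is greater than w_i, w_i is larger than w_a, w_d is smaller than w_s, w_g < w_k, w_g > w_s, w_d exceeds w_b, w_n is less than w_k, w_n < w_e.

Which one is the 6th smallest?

w_n

Piecing the relations together gives one ordering: w_a < w_i < w_b < w_d < w_s < w_n < w_e < w_g < w_j < w_r < w_f < w_k.
The 6th smallest is w_n.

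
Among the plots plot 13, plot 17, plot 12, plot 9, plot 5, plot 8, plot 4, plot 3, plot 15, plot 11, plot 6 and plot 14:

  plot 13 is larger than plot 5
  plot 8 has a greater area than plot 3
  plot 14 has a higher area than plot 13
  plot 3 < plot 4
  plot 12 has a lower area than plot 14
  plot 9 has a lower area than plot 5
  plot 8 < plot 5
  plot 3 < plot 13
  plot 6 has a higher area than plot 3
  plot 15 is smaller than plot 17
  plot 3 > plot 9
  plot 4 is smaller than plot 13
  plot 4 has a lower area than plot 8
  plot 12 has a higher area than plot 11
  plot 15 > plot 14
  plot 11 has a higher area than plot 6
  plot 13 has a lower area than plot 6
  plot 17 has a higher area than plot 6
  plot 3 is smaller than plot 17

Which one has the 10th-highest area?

Chaining the given pairs: plot 9 < plot 3 < plot 4 < plot 8 < plot 5 < plot 13 < plot 6 < plot 11 < plot 12 < plot 14 < plot 15 < plot 17.
Counting 10 from the largest end gives plot 4.

plot 4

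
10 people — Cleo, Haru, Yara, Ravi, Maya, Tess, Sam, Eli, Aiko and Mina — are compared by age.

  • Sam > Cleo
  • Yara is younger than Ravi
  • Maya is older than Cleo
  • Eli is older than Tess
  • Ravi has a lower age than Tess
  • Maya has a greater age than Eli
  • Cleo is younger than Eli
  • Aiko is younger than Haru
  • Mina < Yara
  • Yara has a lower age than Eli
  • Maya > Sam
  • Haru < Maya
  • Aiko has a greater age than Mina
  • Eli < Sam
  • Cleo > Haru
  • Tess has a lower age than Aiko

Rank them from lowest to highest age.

Mina < Yara < Ravi < Tess < Aiko < Haru < Cleo < Eli < Sam < Maya

Nothing is placed below Mina, so it is least; from there Mina < Yara; Yara < Ravi; Ravi < Tess; Tess < Aiko; Aiko < Haru; Haru < Cleo; Cleo < Eli; Eli < Sam; Sam < Maya, each given directly.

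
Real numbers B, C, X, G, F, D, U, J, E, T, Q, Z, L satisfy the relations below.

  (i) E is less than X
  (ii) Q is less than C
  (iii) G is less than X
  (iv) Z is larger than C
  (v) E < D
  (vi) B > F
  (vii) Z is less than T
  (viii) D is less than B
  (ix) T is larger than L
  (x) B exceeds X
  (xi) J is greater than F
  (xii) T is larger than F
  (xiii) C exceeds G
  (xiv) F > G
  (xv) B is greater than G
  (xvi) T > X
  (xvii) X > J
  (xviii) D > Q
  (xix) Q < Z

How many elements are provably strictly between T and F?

Chaining upward from F reaches: J, X, B.
Chaining downward from T reaches: Q, G, J, E, C, X, Z, L.
Strictly between F and T are those in both lists: J, X — 2 elements.

2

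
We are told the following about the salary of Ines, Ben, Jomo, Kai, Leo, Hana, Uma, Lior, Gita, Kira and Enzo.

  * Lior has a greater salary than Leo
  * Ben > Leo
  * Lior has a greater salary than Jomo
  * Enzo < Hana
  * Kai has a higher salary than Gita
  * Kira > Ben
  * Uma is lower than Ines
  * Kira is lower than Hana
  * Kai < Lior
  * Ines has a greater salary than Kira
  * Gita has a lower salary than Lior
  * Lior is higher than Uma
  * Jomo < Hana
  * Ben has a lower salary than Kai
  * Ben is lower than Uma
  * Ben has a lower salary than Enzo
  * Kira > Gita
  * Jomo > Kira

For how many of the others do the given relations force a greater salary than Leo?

From Leo the given relations immediately reach Ben, Lior.
From those, Kira, Enzo, Uma, Kai — 6 in total.
From those, Ines, Jomo, Hana — 9 in total.
No other element is forced above Leo by the given relations, so the count is 9.

9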